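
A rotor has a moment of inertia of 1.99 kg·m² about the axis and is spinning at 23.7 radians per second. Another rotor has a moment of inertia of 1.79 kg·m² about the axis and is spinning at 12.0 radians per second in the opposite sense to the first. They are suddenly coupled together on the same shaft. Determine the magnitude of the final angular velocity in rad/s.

The coupling torques are internal; angular momentum about the shared axis is conserved.
Taking A's sense as positive: L = (1.990)(23.7) − (1.790)(12.0) = 25.68 kg·m²·rad/s.
Combined I = 1.990 + 1.790 = 3.780 kg·m².
ω_f = L / I = 25.68 / 3.780 = 6.794 rad/s.

|ω_f| ≈ 6.79 rad/s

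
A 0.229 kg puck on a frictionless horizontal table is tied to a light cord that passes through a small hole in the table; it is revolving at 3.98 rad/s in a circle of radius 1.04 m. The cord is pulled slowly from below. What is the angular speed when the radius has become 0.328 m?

ω₂ ≈ 40.0 rad/s

The constraining force is radial, so m r² ω about the center is conserved.
ω₂ = ω₁ (r₁/r₂)² = (3.98)(1.04/0.328)² = 40.01 rad/s.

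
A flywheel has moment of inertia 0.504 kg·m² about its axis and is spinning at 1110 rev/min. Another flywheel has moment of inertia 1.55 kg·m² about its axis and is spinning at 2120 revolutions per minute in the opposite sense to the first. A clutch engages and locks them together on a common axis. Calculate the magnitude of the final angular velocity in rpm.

|ω_f| ≈ 1330 rpm

The coupling torques are internal; angular momentum about the shared axis is conserved.
Taking A's sense as positive: L = (0.5040)(1110) − (1.550)(2120) = -2727 kg·m²·rpm.
Combined I = 0.5040 + 1.550 = 2.054 kg·m².
ω_f = L / I = -2727 / 2.054 = -1327 rpm.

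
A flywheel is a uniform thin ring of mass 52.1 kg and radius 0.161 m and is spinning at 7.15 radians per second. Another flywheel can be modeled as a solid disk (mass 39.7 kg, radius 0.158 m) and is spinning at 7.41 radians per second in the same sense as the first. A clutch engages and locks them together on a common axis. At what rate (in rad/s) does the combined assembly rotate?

|ω_f| ≈ 7.22 rad/s

The coupling torques are internal; angular momentum about the shared axis is conserved.
Moments of inertia: I_A = (52.1)(0.161)² = 1.350 kg·m²; I_B = ½(39.7)(0.158)² = 0.4955 kg·m².
Taking A's sense as positive: L = (1.350)(7.15) + (0.4955)(7.41) = 13.33 kg·m²·rad/s.
Combined I = 1.350 + 0.4955 = 1.846 kg·m².
ω_f = L / I = 13.33 / 1.846 = 7.220 rad/s.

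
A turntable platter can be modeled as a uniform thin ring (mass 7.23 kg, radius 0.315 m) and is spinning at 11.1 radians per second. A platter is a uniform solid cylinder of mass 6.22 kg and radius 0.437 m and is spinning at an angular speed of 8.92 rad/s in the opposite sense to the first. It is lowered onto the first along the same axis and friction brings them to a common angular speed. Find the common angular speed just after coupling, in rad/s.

|ω_f| ≈ 2.03 rad/s

The coupling torques are internal; angular momentum about the shared axis is conserved.
Moments of inertia: I_A = (7.23)(0.315)² = 0.7174 kg·m²; I_B = ½(6.22)(0.437)² = 0.5939 kg·m².
Taking A's sense as positive: L = (0.7174)(11.1) − (0.5939)(8.92) = 2.665 kg·m²·rad/s.
Combined I = 0.7174 + 0.5939 = 1.311 kg·m².
ω_f = L / I = 2.665 / 1.311 = 2.033 rad/s.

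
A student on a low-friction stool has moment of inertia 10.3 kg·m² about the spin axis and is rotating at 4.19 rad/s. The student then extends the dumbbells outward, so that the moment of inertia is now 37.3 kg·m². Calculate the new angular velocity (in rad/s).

No external torque acts about the spin axis, so angular momentum is conserved.
ω₂ = I₁ω₁ / I₂ = (10.30)(4.19 rad/s) / (37.30) = 1.157 rad/s.

ω₂ ≈ 1.16 rad/s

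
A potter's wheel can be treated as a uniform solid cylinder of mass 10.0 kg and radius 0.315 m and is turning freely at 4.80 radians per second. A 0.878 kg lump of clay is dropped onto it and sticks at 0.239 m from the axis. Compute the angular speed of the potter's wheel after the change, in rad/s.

The added mass arrives with no angular momentum about the axis, and any external torque about the axis is negligible, so the system's angular momentum is conserved.
I_p = ½(10.0)(0.315)² = 0.4961 kg·m².
Added inertia Σmr² = (0.878)(0.239)² = 0.05015 kg·m²; I_f = 0.4961 + 0.05015 = 0.5463 kg·m².
ω_f = I_p ω_i / I_f = (0.4961)(4.80) / 0.5463 = 4.359 rad/s.

ω_f ≈ 4.36 rad/s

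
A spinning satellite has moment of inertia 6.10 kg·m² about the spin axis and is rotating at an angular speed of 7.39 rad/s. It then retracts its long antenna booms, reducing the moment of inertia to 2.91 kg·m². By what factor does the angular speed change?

ω₂/ω₁ ≈ 2.10

Angular momentum about the spin axis is conserved since the torque about it is zero.
ω₂/ω₁ = I₁/I₂ = 6.100 / 2.910 = 2.096.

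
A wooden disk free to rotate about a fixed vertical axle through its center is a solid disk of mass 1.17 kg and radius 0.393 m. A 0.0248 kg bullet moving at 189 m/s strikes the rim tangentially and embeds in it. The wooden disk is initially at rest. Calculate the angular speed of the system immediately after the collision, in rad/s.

|ω_f| ≈ 19.6 rad/s

About the axle the impulsive forces during the collision are internal, so angular momentum about that axis is conserved.
I_p = ½(1.17)(0.393)² = 0.09035 kg·m². Taking the sense of the bullet's angular momentum as positive, L_{bullet} = m v R = (0.0248)(189)(0.393) = 1.842 kg·m²/s.
L_i = 0 + 1.842 = 1.842 kg·m²/s.
After sticking, I_f = I_p + m R² = 0.09035 + (0.0248)(0.393)² = 0.09418 kg·m².
ω_f = L_i / I_f = 1.842 / 0.09418 = 19.56 rad/s.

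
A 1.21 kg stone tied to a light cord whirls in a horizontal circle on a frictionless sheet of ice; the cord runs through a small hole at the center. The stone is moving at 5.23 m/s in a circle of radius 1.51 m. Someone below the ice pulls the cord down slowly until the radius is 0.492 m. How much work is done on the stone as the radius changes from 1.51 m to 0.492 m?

W ≈ 139 J

The only horizontal force on the mass is along the cord (radial), so it exerts no torque about the hole and angular momentum m v r is conserved.
v₂ = v₁ r₁ / r₂ = (5.23)(1.51) / (0.492) = 16.05 m/s.
W = ΔKE = ½m(v₂² − v₁²) = 139.3 J.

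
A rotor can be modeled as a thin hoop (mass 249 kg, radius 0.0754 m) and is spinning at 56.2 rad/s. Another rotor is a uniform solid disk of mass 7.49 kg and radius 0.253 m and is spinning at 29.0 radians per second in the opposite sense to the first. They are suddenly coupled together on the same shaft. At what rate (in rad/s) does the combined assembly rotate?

|ω_f| ≈ 43.9 rad/s

The coupling torques are internal; angular momentum about the shared axis is conserved.
Moments of inertia: I_A = (249)(0.0754)² = 1.416 kg·m²; I_B = ½(7.49)(0.253)² = 0.2397 kg·m².
Taking A's sense as positive: L = (1.416)(56.2) − (0.2397)(29.0) = 72.61 kg·m²·rad/s.
Combined I = 1.416 + 0.2397 = 1.655 kg·m².
ω_f = L / I = 72.61 / 1.655 = 43.86 rad/s.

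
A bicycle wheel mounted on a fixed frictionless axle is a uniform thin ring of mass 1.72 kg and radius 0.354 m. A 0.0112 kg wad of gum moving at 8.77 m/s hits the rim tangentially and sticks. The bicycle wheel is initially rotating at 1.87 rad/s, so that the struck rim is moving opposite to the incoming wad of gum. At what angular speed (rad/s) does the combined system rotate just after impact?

The axle reaction passes through the axle and exerts no torque about it; angular momentum about the axle is conserved through the impact.
I_p = (1.72)(0.354)² = 0.2155 kg·m². Taking the sense of the wad of gum's angular momentum as positive, L_{wad} = m v R = (0.0112)(8.77)(0.354) = 0.03477 kg·m²/s.
L_i = −I_p ω_p + m v R = −(0.2155)(1.87) + 0.03477 = -0.3683 kg·m²/s.
After sticking, I_f = I_p + m R² = 0.2155 + (0.0112)(0.354)² = 0.2169 kg·m².
ω_f = L_i / I_f = -0.3683 / 0.2169 = -1.698 rad/s.

|ω_f| ≈ 1.70 rad/s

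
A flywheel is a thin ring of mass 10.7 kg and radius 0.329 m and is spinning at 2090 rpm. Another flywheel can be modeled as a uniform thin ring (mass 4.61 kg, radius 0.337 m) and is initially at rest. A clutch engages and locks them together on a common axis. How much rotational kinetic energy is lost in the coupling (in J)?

ΔKE lost ≈ 8640 J

No external torque acts about the common axis, so total angular momentum is conserved.
Moments of inertia: I_A = (10.7)(0.329)² = 1.158 kg·m²; I_B = (4.61)(0.337)² = 0.5236 kg·m².
Taking A's sense as positive: L = (1.158)(2090) = 2421 kg·m²·rpm.
Combined I = 1.158 + 0.5236 = 1.682 kg·m².
ω_f = L / I = 2421 / 1.682 = 1439 rpm.
KE_i = ½ΣIω² = 27740 J; KE_f = ½(1.682)(150.7)² = 19100 J.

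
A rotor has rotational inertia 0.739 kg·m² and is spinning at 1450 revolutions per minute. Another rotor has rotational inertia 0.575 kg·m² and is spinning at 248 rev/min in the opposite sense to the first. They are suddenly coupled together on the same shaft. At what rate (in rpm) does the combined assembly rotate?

No external torque acts about the common axis, so total angular momentum is conserved.
Taking A's sense as positive: L = (0.7390)(1450) − (0.5750)(248) = 929.0 kg·m²·rpm.
Combined I = 0.7390 + 0.5750 = 1.314 kg·m².
ω_f = L / I = 929.0 / 1.314 = 707.0 rpm.

|ω_f| ≈ 707 rpm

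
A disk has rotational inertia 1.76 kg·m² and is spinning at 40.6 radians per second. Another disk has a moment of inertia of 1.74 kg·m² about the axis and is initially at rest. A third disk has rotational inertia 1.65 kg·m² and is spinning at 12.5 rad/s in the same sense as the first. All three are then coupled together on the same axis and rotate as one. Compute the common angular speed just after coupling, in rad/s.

|ω_f| ≈ 17.9 rad/s

No external torque acts about the common axis, so total angular momentum is conserved.
Taking A's sense as positive: L = (1.760)(40.6) + (1.650)(12.5) = 92.08 kg·m²·rad/s.
Combined I = 1.760 + 1.740 + 1.650 = 5.150 kg·m².
ω_f = L / I = 92.08 / 5.150 = 17.88 rad/s.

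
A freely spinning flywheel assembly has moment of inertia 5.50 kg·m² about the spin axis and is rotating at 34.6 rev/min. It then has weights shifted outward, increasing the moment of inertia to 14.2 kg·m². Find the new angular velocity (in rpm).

No external torque acts about the spin axis, so angular momentum is conserved.
ω₂ = I₁ω₁ / I₂ = (5.500)(34.6 rpm) / (14.20) = 13.40 rpm.

ω₂ ≈ 13.4 rpm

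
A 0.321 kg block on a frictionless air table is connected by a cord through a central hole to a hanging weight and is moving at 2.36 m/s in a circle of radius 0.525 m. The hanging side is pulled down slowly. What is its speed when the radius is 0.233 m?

Central (radial) force ⇒ zero torque about the center ⇒ m v r is constant.
v₂ = v₁ r₁ / r₂ = (2.36)(0.525) / (0.233) = 5.318 m/s.

v₂ ≈ 5.32 m/s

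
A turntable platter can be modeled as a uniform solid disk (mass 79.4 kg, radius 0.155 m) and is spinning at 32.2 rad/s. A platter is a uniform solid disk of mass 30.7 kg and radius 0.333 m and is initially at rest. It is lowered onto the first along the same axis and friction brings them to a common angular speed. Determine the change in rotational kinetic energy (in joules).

No external torque acts about the common axis, so total angular momentum is conserved.
Moments of inertia: I_A = ½(79.4)(0.155)² = 0.9538 kg·m²; I_B = ½(30.7)(0.333)² = 1.702 kg·m².
Taking A's sense as positive: L = (0.9538)(32.2) = 30.71 kg·m²·rad/s.
Combined I = 0.9538 + 1.702 = 2.656 kg·m².
ω_f = L / I = 30.71 / 2.656 = 11.56 rad/s.
KE_i = ½ΣIω² = 494.5 J; KE_f = ½(2.656)(11.56)² = 177.6 J.

ΔKE ≈ -317 J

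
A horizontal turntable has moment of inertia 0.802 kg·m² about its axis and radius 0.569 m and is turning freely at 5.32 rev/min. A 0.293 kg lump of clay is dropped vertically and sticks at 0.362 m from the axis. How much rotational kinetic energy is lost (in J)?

energy lost ≈ 0.00569 J

The added mass arrives with no angular momentum about the axis, and any external torque about the axis is negligible, so the system's angular momentum is conserved.
Added inertia Σmr² = (0.293)(0.362)² = 0.03840 kg·m²; I_f = 0.8020 + 0.03840 = 0.8404 kg·m².
ω_f = I_p ω_i / I_f = (0.8020)(5.32) / 0.8404 = 5.077 rpm.
KE_i = ½(0.8020)(0.5571 rad/s)² = 0.1245 J; KE_f = ½(0.8404)(0.5317)² = 0.1188 J.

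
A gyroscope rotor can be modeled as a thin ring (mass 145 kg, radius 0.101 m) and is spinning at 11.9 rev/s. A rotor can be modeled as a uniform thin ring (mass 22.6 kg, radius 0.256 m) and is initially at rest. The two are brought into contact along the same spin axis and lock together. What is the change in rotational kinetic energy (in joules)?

ΔKE ≈ -2070 J

The coupling torques are internal; angular momentum about the shared axis is conserved.
Moments of inertia: I_A = (145)(0.101)² = 1.479 kg·m²; I_B = (22.6)(0.256)² = 1.481 kg·m².
Taking A's sense as positive: L = (1.479)(11.9) = 17.60 kg·m²·rev/s.
Combined I = 1.479 + 1.481 = 2.960 kg·m².
ω_f = L / I = 17.60 / 2.960 = 5.946 rev/s.
KE_i = ½ΣIω² = 4135 J; KE_f = ½(2.960)(37.36)² = 2066 J.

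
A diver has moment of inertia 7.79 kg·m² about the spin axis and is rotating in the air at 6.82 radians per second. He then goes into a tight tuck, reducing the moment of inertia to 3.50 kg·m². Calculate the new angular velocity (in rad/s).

ω₂ ≈ 15.2 rad/s

No external torque acts about the spin axis, so angular momentum is conserved.
ω₂ = I₁ω₁ / I₂ = (7.790)(6.82 rad/s) / (3.500) = 15.18 rad/s.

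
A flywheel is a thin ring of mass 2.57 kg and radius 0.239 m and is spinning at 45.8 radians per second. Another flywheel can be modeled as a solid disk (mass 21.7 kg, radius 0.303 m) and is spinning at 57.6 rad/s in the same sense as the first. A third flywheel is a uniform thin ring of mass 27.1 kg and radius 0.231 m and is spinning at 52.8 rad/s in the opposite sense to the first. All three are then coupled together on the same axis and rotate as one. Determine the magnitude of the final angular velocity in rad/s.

|ω_f| ≈ 4.73 rad/s

The coupling torques are internal; angular momentum about the shared axis is conserved.
Moments of inertia: I_A = (2.57)(0.239)² = 0.1468 kg·m²; I_B = ½(21.7)(0.303)² = 0.9961 kg·m²; I_C = (27.1)(0.231)² = 1.446 kg·m².
Taking A's sense as positive: L = (0.1468)(45.8) + (0.9961)(57.6) − (1.446)(52.8) = -12.25 kg·m²·rad/s.
Combined I = 0.1468 + 0.9961 + 1.446 = 2.589 kg·m².
ω_f = L / I = -12.25 / 2.589 = -4.733 rad/s.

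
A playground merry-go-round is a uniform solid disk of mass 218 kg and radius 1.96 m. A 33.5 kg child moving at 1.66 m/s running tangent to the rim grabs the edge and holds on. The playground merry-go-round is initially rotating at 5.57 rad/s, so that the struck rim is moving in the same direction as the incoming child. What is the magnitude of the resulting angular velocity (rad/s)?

The axle reaction passes through the axle and exerts no torque about it; angular momentum about the axle is conserved through the impact.
I_p = ½(218)(1.96)² = 418.7 kg·m². Taking the sense of the child's angular momentum as positive, L_{child} = m v R = (33.5)(1.66)(1.96) = 109.0 kg·m²/s.
L_i = +I_p ω_p + m v R = +(418.7)(5.57) + 109.0 = 2441 kg·m²/s.
After sticking, I_f = I_p + m R² = 418.7 + (33.5)(1.96)² = 547.4 kg·m².
ω_f = L_i / I_f = 2441 / 547.4 = 4.460 rad/s.

|ω_f| ≈ 4.46 rad/s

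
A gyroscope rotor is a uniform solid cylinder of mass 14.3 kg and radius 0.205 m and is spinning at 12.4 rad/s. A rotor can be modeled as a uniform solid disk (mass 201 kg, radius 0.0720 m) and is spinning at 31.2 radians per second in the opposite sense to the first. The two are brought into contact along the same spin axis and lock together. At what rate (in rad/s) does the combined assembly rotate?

|ω_f| ≈ 15.3 rad/s

The coupling torques are internal; angular momentum about the shared axis is conserved.
Moments of inertia: I_A = ½(14.3)(0.205)² = 0.3005 kg·m²; I_B = ½(201)(0.0720)² = 0.5210 kg·m².
Taking A's sense as positive: L = (0.3005)(12.4) − (0.5210)(31.2) = -12.53 kg·m²·rad/s.
Combined I = 0.3005 + 0.5210 = 0.8215 kg·m².
ω_f = L / I = -12.53 / 0.8215 = -15.25 rad/s.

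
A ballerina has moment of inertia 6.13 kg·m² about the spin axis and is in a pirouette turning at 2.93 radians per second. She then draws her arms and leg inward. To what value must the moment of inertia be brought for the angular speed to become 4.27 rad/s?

Angular momentum about the spin axis is conserved since the torque about it is zero.
I₂ = I₁ω₁ / ω₂ = (6.13)(2.93) / (4.27) = 4.206 kg·m².

I₂ ≈ 4.21 kg·m²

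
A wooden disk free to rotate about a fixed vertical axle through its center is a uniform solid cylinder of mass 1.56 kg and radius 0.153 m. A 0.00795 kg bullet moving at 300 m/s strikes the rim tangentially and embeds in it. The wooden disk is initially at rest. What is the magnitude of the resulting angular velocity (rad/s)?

|ω_f| ≈ 19.8 rad/s

About the axle the impulsive forces during the collision are internal, so angular momentum about that axis is conserved.
I_p = ½(1.56)(0.153)² = 0.01826 kg·m². Taking the sense of the bullet's angular momentum as positive, L_{bullet} = m v R = (0.00795)(300)(0.153) = 0.3649 kg·m²/s.
L_i = 0 + 0.3649 = 0.3649 kg·m²/s.
After sticking, I_f = I_p + m R² = 0.01826 + (0.00795)(0.153)² = 0.01845 kg·m².
ω_f = L_i / I_f = 0.3649 / 0.01845 = 19.78 rad/s.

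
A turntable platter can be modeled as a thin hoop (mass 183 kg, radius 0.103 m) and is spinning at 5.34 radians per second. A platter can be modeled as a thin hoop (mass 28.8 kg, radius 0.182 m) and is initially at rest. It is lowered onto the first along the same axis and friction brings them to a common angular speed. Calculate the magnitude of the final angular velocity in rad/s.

|ω_f| ≈ 3.58 rad/s

No external torque acts about the common axis, so total angular momentum is conserved.
Moments of inertia: I_A = (183)(0.103)² = 1.941 kg·m²; I_B = (28.8)(0.182)² = 0.9540 kg·m².
Taking A's sense as positive: L = (1.941)(5.34) = 10.37 kg·m²·rad/s.
Combined I = 1.941 + 0.9540 = 2.895 kg·m².
ω_f = L / I = 10.37 / 2.895 = 3.581 rad/s.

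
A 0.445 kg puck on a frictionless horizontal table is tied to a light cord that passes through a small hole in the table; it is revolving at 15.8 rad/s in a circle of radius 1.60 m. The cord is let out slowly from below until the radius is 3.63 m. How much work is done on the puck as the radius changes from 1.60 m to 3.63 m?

No torque about the axis ⇒ m r₁² ω₁ = m r₂² ω₂.
ω₂ = ω₁ (r₁/r₂)² = (15.8)(1.60/3.63)² = 3.070 rad/s.
W = ΔKE = ½m(v₂² − v₁²) = -114.6 J.

W ≈ -115 J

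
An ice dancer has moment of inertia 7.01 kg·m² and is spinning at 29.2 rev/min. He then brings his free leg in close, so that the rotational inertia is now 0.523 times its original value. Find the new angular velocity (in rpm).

ω₂ ≈ 55.8 rpm

Angular momentum about the spin axis is conserved since the torque about it is zero.
I₂ = 0.523 × 7.01 = 3.666 kg·m².
ω₂ = I₁ω₁ / I₂ = (7.010)(29.2 rpm) / (3.666) = 55.83 rpm.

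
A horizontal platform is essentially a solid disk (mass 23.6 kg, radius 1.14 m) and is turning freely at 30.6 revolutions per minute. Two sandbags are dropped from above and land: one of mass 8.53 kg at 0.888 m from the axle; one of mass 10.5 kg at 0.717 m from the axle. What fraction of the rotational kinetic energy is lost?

fraction ≈ 0.442

No external torque acts about the axle; L_before = L_after.
I_p = ½(23.6)(1.14)² = 15.34 kg·m².
Added inertia Σmr² = (8.53)(0.888)² + (10.5)(0.717)² = 12.12 kg·m²; I_f = 15.34 + 12.12 = 27.46 kg·m².
ω_f = I_p ω_i / I_f = (15.34)(30.6) / 27.46 = 17.09 rpm.
KE_i = ½(15.34)(3.204 rad/s)² = 78.73 J; KE_f = ½(27.46)(1.790)² = 43.97 J.
Fraction lost = 0.4415.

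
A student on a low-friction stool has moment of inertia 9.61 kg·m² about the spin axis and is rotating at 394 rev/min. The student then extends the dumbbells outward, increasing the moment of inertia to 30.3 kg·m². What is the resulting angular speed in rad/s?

Angular momentum about the spin axis is conserved since the torque about it is zero.
ω₂ = I₁ω₁ / I₂ = (9.610)(394 rpm) / (30.30) = 125.0 rpm = 13.09 rad/s.

ω₂ ≈ 13.1 rad/s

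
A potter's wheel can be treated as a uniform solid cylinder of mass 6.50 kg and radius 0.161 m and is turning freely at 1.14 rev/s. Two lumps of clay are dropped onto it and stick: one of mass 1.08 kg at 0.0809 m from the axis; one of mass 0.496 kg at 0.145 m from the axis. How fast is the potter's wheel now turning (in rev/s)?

ω_f ≈ 0.944 rev/s

No external torque acts about the axis; L_before = L_after.
I_p = ½(6.50)(0.161)² = 0.08424 kg·m².
Added inertia Σmr² = (1.08)(0.0809)² + (0.496)(0.145)² = 0.01750 kg·m²; I_f = 0.08424 + 0.01750 = 0.1017 kg·m².
ω_f = I_p ω_i / I_f = (0.08424)(1.14) / 0.1017 = 0.9439 rev/s.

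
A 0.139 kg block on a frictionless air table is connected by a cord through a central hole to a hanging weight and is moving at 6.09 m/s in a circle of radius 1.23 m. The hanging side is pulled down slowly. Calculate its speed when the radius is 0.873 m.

v₂ ≈ 8.58 m/s

The only horizontal force on the mass is along the cord (radial), so it exerts no torque about the hole and angular momentum m v r is conserved.
v₂ = v₁ r₁ / r₂ = (6.09)(1.23) / (0.873) = 8.580 m/s.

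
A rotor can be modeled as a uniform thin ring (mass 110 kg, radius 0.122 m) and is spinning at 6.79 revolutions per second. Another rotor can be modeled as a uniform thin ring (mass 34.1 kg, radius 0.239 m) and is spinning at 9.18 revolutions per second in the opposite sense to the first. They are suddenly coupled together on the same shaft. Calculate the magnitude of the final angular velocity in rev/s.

|ω_f| ≈ 1.89 rev/s

The coupling torques are internal; angular momentum about the shared axis is conserved.
Moments of inertia: I_A = (110)(0.122)² = 1.637 kg·m²; I_B = (34.1)(0.239)² = 1.948 kg·m².
Taking A's sense as positive: L = (1.637)(6.79) − (1.948)(9.18) = -6.764 kg·m²·rev/s.
Combined I = 1.637 + 1.948 = 3.585 kg·m².
ω_f = L / I = -6.764 / 3.585 = -1.887 rev/s.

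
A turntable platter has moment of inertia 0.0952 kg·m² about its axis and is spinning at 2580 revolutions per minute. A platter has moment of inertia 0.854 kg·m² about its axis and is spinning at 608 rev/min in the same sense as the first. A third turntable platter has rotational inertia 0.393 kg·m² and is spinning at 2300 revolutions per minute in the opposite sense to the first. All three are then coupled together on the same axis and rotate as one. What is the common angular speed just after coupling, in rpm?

|ω_f| ≈ 104 rpm

No external torque acts about the common axis, so total angular momentum is conserved.
Taking A's sense as positive: L = (0.09520)(2580) + (0.8540)(608) − (0.3930)(2300) = -139.1 kg·m²·rpm.
Combined I = 0.09520 + 0.8540 + 0.3930 = 1.342 kg·m².
ω_f = L / I = -139.1 / 1.342 = -103.6 rpm.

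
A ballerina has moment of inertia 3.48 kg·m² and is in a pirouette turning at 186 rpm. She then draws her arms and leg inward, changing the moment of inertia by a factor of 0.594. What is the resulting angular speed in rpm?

ω₂ ≈ 313 rpm

No external torque acts about the spin axis, so angular momentum is conserved.
I₂ = 0.594 × 3.48 = 2.067 kg·m².
ω₂ = I₁ω₁ / I₂ = (3.480)(186 rpm) / (2.067) = 313.1 rpm.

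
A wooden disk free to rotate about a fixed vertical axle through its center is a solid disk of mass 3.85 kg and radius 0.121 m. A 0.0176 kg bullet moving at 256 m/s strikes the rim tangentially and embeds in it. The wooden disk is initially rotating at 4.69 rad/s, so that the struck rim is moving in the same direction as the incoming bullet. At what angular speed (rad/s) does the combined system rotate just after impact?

The axle reaction passes through the axle and exerts no torque about it; angular momentum about the axle is conserved through the impact.
I_p = ½(3.85)(0.121)² = 0.02818 kg·m². Taking the sense of the bullet's angular momentum as positive, L_{bullet} = m v R = (0.0176)(256)(0.121) = 0.5452 kg·m²/s.
L_i = +I_p ω_p + m v R = +(0.02818)(4.69) + 0.5452 = 0.6774 kg·m²/s.
After sticking, I_f = I_p + m R² = 0.02818 + (0.0176)(0.121)² = 0.02844 kg·m².
ω_f = L_i / I_f = 0.6774 / 0.02844 = 23.82 rad/s.

|ω_f| ≈ 23.8 rad/s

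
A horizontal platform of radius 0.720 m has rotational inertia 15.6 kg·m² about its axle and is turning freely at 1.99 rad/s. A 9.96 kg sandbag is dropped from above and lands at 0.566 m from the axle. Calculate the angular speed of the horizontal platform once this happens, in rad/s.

No external torque acts about the axle; L_before = L_after.
Added inertia Σmr² = (9.96)(0.566)² = 3.191 kg·m²; I_f = 15.60 + 3.191 = 18.79 kg·m².
ω_f = I_p ω_i / I_f = (15.60)(1.99) / 18.79 = 1.652 rad/s.

ω_f ≈ 1.65 rad/s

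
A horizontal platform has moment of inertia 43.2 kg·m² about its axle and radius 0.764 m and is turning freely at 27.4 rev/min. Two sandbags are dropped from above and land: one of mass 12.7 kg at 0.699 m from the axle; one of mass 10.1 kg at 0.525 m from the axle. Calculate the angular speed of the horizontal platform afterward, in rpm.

ω_f ≈ 22.7 rpm

No external torque acts about the axle; L_before = L_after.
Added inertia Σmr² = (12.7)(0.699)² + (10.1)(0.525)² = 8.989 kg·m²; I_f = 43.20 + 8.989 = 52.19 kg·m².
ω_f = I_p ω_i / I_f = (43.20)(27.4) / 52.19 = 22.68 rpm.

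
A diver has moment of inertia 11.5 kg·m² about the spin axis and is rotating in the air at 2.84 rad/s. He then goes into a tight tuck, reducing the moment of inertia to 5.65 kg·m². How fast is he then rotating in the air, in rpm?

ω₂ ≈ 55.2 rpm

No external torque acts about the spin axis, so angular momentum is conserved.
ω₂ = I₁ω₁ / I₂ = (11.50)(2.84 rad/s) / (5.650) = 5.781 rad/s = 55.20 rpm.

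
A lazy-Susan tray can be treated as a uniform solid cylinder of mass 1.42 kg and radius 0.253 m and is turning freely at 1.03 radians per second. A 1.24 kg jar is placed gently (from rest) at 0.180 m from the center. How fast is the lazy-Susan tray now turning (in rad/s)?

No external torque acts about the center; L_before = L_after.
I_p = ½(1.42)(0.253)² = 0.04545 kg·m².
Added inertia Σmr² = (1.24)(0.180)² = 0.04018 kg·m²; I_f = 0.04545 + 0.04018 = 0.08562 kg·m².
ω_f = I_p ω_i / I_f = (0.04545)(1.03) / 0.08562 = 0.5467 rad/s.

ω_f ≈ 0.547 rad/s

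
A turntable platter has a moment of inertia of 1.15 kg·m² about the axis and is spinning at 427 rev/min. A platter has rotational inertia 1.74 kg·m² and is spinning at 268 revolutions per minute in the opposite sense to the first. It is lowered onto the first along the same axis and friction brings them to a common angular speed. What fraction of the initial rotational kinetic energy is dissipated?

fraction ≈ 0.999

No external torque acts about the common axis, so total angular momentum is conserved.
Taking A's sense as positive: L = (1.150)(427) − (1.740)(268) = 24.73 kg·m²·rpm.
Combined I = 1.150 + 1.740 = 2.890 kg·m².
ω_f = L / I = 24.73 / 2.890 = 8.557 rpm.
KE_i = ½ΣIω² = 1835 J; KE_f = ½(2.890)(0.8961)² = 1.160 J.
Fraction dissipated = (KE_i − KE_f)/KE_i = 0.9994.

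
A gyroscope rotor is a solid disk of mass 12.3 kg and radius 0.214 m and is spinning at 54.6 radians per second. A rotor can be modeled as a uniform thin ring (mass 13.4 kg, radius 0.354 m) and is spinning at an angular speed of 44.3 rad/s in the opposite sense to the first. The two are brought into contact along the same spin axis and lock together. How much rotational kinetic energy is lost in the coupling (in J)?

No external torque acts about the common axis, so total angular momentum is conserved.
Moments of inertia: I_A = ½(12.3)(0.214)² = 0.2816 kg·m²; I_B = (13.4)(0.354)² = 1.679 kg·m².
Taking A's sense as positive: L = (0.2816)(54.6) − (1.679)(44.3) = -59.01 kg·m²·rad/s.
Combined I = 0.2816 + 1.679 = 1.961 kg·m².
ω_f = L / I = -59.01 / 1.961 = -30.09 rad/s.
KE_i = ½ΣIω² = 2068 J; KE_f = ½(1.961)(30.09)² = 888.0 J.

ΔKE lost ≈ 1180 J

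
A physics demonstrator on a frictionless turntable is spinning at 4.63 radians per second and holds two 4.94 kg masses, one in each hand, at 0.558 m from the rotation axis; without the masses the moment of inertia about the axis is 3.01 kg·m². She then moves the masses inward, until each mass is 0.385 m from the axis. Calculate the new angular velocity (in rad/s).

No external torque acts about the spin axis, so angular momentum is conserved.
I₁ = 3.01 + 2(4.94)(0.558)² = 6.086 kg·m²; I₂ = 3.01 + 2(4.94)(0.385)² = 4.474 kg·m².
ω₂ = I₁ω₁ / I₂ = (6.086)(4.63 rad/s) / (4.474) = 6.298 rad/s.

ω₂ ≈ 6.30 rad/s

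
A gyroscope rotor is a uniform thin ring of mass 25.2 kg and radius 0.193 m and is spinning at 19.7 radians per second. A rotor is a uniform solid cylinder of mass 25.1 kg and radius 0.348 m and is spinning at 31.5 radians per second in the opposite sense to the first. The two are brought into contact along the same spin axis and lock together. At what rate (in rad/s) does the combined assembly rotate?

|ω_f| ≈ 12.0 rad/s

The coupling torques are internal; angular momentum about the shared axis is conserved.
Moments of inertia: I_A = (25.2)(0.193)² = 0.9387 kg·m²; I_B = ½(25.1)(0.348)² = 1.520 kg·m².
Taking A's sense as positive: L = (0.9387)(19.7) − (1.520)(31.5) = -29.38 kg·m²·rad/s.
Combined I = 0.9387 + 1.520 = 2.459 kg·m².
ω_f = L / I = -29.38 / 2.459 = -11.95 rad/s.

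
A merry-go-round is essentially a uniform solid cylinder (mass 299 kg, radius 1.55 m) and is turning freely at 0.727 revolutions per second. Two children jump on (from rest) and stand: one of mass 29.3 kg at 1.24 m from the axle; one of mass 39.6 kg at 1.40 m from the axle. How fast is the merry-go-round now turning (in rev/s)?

ω_f ≈ 0.542 rev/s

The added mass arrives with no angular momentum about the axle, and any external torque about the axle is negligible, so the system's angular momentum is conserved.
I_p = ½(299)(1.55)² = 359.2 kg·m².
Added inertia Σmr² = (29.3)(1.24)² + (39.6)(1.40)² = 122.7 kg·m²; I_f = 359.2 + 122.7 = 481.8 kg·m².
ω_f = I_p ω_i / I_f = (359.2)(0.727) / 481.8 = 0.5419 rev/s.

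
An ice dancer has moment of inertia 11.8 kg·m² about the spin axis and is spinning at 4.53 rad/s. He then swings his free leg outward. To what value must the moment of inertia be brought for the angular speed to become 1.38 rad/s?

I₂ ≈ 38.7 kg·m²

No external torque acts about the spin axis, so angular momentum is conserved.
I₂ = I₁ω₁ / ω₂ = (11.8)(4.53) / (1.38) = 38.73 kg·m².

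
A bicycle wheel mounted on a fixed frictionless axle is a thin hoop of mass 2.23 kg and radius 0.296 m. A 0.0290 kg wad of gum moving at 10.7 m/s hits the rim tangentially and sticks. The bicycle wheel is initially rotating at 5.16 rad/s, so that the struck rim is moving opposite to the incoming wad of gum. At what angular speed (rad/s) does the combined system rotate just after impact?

|ω_f| ≈ 4.63 rad/s

About the axle the impulsive forces during the collision are internal, so angular momentum about that axis is conserved.
I_p = (2.23)(0.296)² = 0.1954 kg·m². Taking the sense of the wad of gum's angular momentum as positive, L_{wad} = m v R = (0.0290)(10.7)(0.296) = 0.09185 kg·m²/s.
L_i = −I_p ω_p + m v R = −(0.1954)(5.16) + 0.09185 = -0.9163 kg·m²/s.
After sticking, I_f = I_p + m R² = 0.1954 + (0.0290)(0.296)² = 0.1979 kg·m².
ω_f = L_i / I_f = -0.9163 / 0.1979 = -4.630 rad/s.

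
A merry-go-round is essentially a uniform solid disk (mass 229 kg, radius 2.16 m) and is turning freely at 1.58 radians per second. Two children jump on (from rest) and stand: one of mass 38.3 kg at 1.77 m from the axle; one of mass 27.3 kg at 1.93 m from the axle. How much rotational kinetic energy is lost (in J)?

No external torque acts about the axle; L_before = L_after.
I_p = ½(229)(2.16)² = 534.2 kg·m².
Added inertia Σmr² = (38.3)(1.77)² + (27.3)(1.93)² = 221.7 kg·m²; I_f = 534.2 + 221.7 = 755.9 kg·m².
ω_f = I_p ω_i / I_f = (534.2)(1.58) / 755.9 = 1.117 rad/s.
KE_i = ½(534.2)(1.580 rad/s)² = 666.8 J; KE_f = ½(755.9)(1.117)² = 471.2 J.

energy lost ≈ 196 J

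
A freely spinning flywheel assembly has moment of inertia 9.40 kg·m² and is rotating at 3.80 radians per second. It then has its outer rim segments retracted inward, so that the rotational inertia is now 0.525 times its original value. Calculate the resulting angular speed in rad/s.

With no external torque about the axis, L is conserved: I₁ω₁ = I₂ω₂.
I₂ = 0.525 × 9.40 = 4.935 kg·m².
ω₂ = I₁ω₁ / I₂ = (9.400)(3.80 rad/s) / (4.935) = 7.238 rad/s.

ω₂ ≈ 7.24 rad/s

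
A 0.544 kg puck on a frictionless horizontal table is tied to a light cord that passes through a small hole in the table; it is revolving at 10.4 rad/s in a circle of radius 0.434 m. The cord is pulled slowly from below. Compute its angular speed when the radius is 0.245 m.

The constraining force is radial, so m r² ω about the center is conserved.
ω₂ = ω₁ (r₁/r₂)² = (10.4)(0.434/0.245)² = 32.63 rad/s.

ω₂ ≈ 32.6 rad/s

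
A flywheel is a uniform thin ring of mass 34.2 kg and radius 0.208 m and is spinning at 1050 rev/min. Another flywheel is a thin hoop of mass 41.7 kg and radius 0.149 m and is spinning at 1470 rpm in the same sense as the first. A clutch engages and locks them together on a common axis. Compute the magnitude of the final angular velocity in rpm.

|ω_f| ≈ 1210 rpm

The coupling torques are internal; angular momentum about the shared axis is conserved.
Moments of inertia: I_A = (34.2)(0.208)² = 1.480 kg·m²; I_B = (41.7)(0.149)² = 0.9258 kg·m².
Taking A's sense as positive: L = (1.480)(1050) + (0.9258)(1470) = 2915 kg·m²·rpm.
Combined I = 1.480 + 0.9258 = 2.405 kg·m².
ω_f = L / I = 2915 / 2.405 = 1212 rpm.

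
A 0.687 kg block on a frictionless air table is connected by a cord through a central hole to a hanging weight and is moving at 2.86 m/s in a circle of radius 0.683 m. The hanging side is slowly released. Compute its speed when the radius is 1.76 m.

The only horizontal force on the mass is along the cord (radial), so it exerts no torque about the hole and angular momentum m v r is conserved.
v₂ = v₁ r₁ / r₂ = (2.86)(0.683) / (1.76) = 1.110 m/s.

v₂ ≈ 1.11 m/s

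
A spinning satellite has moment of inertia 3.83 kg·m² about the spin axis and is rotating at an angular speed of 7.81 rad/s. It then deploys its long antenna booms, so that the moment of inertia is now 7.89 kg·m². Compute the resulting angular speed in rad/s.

No external torque acts about the spin axis, so angular momentum is conserved.
ω₂ = I₁ω₁ / I₂ = (3.830)(7.81 rad/s) / (7.890) = 3.791 rad/s.

ω₂ ≈ 3.79 rad/s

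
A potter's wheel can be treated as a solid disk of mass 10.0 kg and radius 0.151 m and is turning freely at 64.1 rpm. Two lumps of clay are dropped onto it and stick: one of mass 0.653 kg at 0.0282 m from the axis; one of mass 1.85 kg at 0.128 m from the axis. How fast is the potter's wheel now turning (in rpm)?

No external torque acts about the axis; L_before = L_after.
I_p = ½(10.0)(0.151)² = 0.1140 kg·m².
Added inertia Σmr² = (0.653)(0.0282)² + (1.85)(0.128)² = 0.03083 kg·m²; I_f = 0.1140 + 0.03083 = 0.1448 kg·m².
ω_f = I_p ω_i / I_f = (0.1140)(64.1) / 0.1448 = 50.46 rpm.

ω_f ≈ 50.5 rpm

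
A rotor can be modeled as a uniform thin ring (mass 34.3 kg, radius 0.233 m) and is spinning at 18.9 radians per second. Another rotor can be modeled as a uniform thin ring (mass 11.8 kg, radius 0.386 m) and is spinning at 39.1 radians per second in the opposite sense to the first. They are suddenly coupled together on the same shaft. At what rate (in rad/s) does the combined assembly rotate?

No external torque acts about the common axis, so total angular momentum is conserved.
Moments of inertia: I_A = (34.3)(0.233)² = 1.862 kg·m²; I_B = (11.8)(0.386)² = 1.758 kg·m².
Taking A's sense as positive: L = (1.862)(18.9) − (1.758)(39.1) = -33.55 kg·m²·rad/s.
Combined I = 1.862 + 1.758 = 3.620 kg·m².
ω_f = L / I = -33.55 / 3.620 = -9.267 rad/s.

|ω_f| ≈ 9.27 rad/s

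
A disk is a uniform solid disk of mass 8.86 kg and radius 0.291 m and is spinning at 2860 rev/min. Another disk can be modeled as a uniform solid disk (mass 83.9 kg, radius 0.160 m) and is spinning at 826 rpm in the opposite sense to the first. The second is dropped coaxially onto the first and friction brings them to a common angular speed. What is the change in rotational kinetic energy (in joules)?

No external torque acts about the common axis, so total angular momentum is conserved.
Moments of inertia: I_A = ½(8.86)(0.291)² = 0.3751 kg·m²; I_B = ½(83.9)(0.160)² = 1.074 kg·m².
Taking A's sense as positive: L = (0.3751)(2860) − (1.074)(826) = 185.8 kg·m²·rpm.
Combined I = 0.3751 + 1.074 = 1.449 kg·m².
ω_f = L / I = 185.8 / 1.449 = 128.2 rpm.
KE_i = ½ΣIω² = 20840 J; KE_f = ½(1.449)(13.43)² = 130.7 J.

ΔKE ≈ -20700 J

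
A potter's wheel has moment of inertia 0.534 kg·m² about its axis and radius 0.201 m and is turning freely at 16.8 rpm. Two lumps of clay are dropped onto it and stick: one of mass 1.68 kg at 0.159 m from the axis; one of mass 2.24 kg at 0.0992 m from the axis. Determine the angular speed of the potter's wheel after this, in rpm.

The added mass arrives with no angular momentum about the axis, and any external torque about the axis is negligible, so the system's angular momentum is conserved.
Added inertia Σmr² = (1.68)(0.159)² + (2.24)(0.0992)² = 0.06452 kg·m²; I_f = 0.5340 + 0.06452 = 0.5985 kg·m².
ω_f = I_p ω_i / I_f = (0.5340)(16.8) / 0.5985 = 14.99 rpm.

ω_f ≈ 15.0 rpm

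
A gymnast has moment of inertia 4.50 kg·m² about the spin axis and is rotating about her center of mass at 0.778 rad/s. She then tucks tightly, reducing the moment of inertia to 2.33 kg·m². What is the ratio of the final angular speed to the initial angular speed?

With no external torque about the axis, L is conserved: I₁ω₁ = I₂ω₂.
ω₂/ω₁ = I₁/I₂ = 4.500 / 2.330 = 1.931.

ω₂/ω₁ ≈ 1.93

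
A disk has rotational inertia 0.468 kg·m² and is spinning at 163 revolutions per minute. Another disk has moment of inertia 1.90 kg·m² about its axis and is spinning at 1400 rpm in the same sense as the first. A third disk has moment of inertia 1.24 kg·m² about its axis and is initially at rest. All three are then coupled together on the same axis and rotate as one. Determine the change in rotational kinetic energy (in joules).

ΔKE ≈ -9110 J

The coupling torques are internal; angular momentum about the shared axis is conserved.
Taking A's sense as positive: L = (0.4680)(163) + (1.900)(1400) = 2736 kg·m²·rpm.
Combined I = 0.4680 + 1.900 + 1.240 = 3.608 kg·m².
ω_f = L / I = 2736 / 3.608 = 758.4 rpm.
KE_i = ½ΣIω² = 20490 J; KE_f = ½(3.608)(79.42)² = 11380 J.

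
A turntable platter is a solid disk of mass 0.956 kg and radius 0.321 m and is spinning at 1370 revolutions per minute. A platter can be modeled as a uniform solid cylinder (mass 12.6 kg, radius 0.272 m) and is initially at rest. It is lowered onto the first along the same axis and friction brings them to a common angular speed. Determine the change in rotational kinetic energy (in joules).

ΔKE ≈ -458 J

The coupling torques are internal; angular momentum about the shared axis is conserved.
Moments of inertia: I_A = ½(0.956)(0.321)² = 0.04925 kg·m²; I_B = ½(12.6)(0.272)² = 0.4661 kg·m².
Taking A's sense as positive: L = (0.04925)(1370) = 67.48 kg·m²·rpm.
Combined I = 0.04925 + 0.4661 = 0.5154 kg·m².
ω_f = L / I = 67.48 / 0.5154 = 130.9 rpm.
KE_i = ½ΣIω² = 506.9 J; KE_f = ½(0.5154)(13.71)² = 48.44 J.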